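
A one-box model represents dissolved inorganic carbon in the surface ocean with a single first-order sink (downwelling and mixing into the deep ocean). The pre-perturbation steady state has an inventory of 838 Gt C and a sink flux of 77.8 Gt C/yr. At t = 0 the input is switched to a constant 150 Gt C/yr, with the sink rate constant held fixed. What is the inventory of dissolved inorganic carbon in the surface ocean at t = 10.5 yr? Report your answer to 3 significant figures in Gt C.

1320 Gt C

Residence time τ = M₀/F₀ = 10.77 yr. The eventual steady state is M_∞ = M₀·(F₁/F₀) = 838 × 150/77.8 = 1615.7 Gt C.
The anomaly ΔM(t) = M(t) − M_∞ decays as ΔM₀·e^(−t/τ) with ΔM₀ = 838 − 1615.7 = −777.7 Gt C.
At t = 10.5 yr, e^(−t/τ) = e^(−0.9748) = 0.3773, so ΔM = −293.4 Gt C and M = 1615.7 − 293.4 = 1322.3 Gt C.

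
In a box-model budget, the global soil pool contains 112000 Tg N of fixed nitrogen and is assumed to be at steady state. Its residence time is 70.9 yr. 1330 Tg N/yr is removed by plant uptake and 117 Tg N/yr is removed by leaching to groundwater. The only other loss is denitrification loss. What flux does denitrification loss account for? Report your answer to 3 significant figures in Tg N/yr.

133 Tg N/yr

Total removal F = M/τ = 112000 / 70.9 = 1580 Tg N/yr.
Denitrification loss = F − (1330 + 117) = 1580 − 1447 = 132.7 Tg N/yr.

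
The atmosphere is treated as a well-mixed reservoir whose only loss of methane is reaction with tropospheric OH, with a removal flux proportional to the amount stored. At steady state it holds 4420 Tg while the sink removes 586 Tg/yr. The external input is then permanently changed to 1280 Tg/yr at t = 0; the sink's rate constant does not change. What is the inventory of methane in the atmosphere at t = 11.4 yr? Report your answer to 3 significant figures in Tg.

8500 Tg

Residence time τ = M₀/F₀ = 7.543 yr. The eventual steady state is M_∞ = M₀·(F₁/F₀) = 4420 × 1280/586 = 9654.6 Tg.
The anomaly ΔM(t) = M(t) − M_∞ decays as ΔM₀·e^(−t/τ) with ΔM₀ = 4420 − 9654.6 = −5235 Tg.
At t = 11.4 yr, e^(−t/τ) = e^(−1.511) = 0.2206, so ΔM = −1155 Tg and M = 9654.6 − 1155 = 8499.9 Tg.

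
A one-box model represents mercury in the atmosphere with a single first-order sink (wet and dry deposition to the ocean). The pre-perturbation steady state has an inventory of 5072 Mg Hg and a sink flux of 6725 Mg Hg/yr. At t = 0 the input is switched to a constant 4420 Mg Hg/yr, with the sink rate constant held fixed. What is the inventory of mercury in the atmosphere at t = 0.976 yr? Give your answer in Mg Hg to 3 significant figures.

3810 Mg Hg

The sink rate constant is k = F₀/M₀ = 6725/5072 = 1.326 yr⁻¹.
Solving dM/dt = F₁ − kM with M(0) = M₀ gives M(t) = F₁/k + (M₀ − F₁/k)·e^(−kt).
F₁/k = 4420/1.326 = 3333.6 Mg Hg; kt = 1.326 × 0.976 = 1.294, e^(−kt) = 0.2741.
M(0.976) = 3333.6 + (5072 − 3333.6) × 0.2741 = 3333.6 + 476.6 = 3810.2 Mg Hg.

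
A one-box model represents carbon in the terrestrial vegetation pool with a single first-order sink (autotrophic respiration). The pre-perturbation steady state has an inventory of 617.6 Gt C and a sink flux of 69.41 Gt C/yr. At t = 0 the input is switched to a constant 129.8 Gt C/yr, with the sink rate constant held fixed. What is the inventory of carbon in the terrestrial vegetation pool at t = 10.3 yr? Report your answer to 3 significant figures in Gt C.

986 Gt C

The sink rate constant is k = F₀/M₀ = 69.41/617.6 = 0.1124 yr⁻¹.
Solving dM/dt = F₁ − kM with M(0) = M₀ gives M(t) = F₁/k + (M₀ − F₁/k)·e^(−kt).
F₁/k = 129.8/0.1124 = 1154.9 Gt C; kt = 0.1124 × 10.3 = 1.158, e^(−kt) = 0.3142.
M(10.3) = 1154.9 + (617.6 − 1154.9) × 0.3142 = 1154.9 − 168.9 = 986.08 Gt C.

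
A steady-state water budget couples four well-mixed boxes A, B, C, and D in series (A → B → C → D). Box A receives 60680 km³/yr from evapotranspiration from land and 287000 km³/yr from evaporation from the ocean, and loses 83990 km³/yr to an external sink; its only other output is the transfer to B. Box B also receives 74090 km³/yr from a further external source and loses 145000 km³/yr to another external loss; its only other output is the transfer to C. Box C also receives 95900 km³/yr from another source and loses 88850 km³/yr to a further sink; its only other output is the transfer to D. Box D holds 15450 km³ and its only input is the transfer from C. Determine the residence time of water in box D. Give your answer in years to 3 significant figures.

Box A: F(A→B) = (60680 + 287000) − 83990 = 263690 km³/yr.
Box B: F(B→C) = (263690 + 74090) − 145000 = 192780 km³/yr.
Box C: F(C→D) = (192780 + 95900) − 88850 = 199830 km³/yr.
Box D throughput = its input = 199830 km³/yr; τ = 15450 / 199830 = 0.07732 yr.

0.0773 yr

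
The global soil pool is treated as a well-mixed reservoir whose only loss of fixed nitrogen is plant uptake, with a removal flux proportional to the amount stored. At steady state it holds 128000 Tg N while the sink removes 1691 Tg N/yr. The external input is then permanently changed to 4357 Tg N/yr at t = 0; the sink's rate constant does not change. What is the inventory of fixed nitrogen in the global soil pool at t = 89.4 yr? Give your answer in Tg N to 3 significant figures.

Residence time τ = M₀/F₀ = 75.69 yr. The eventual steady state is M_∞ = M₀·(F₁/F₀) = 128000 × 4357/1691 = 329800 Tg N.
The anomaly ΔM(t) = M(t) − M_∞ decays as ΔM₀·e^(−t/τ) with ΔM₀ = 128000 − 329800 = −201800 Tg N.
At t = 89.4 yr, e^(−t/τ) = e^(−1.181) = 0.3070, so ΔM = −61940 Tg N and M = 329800 − 61940 = 267860 Tg N.

268000 Tg N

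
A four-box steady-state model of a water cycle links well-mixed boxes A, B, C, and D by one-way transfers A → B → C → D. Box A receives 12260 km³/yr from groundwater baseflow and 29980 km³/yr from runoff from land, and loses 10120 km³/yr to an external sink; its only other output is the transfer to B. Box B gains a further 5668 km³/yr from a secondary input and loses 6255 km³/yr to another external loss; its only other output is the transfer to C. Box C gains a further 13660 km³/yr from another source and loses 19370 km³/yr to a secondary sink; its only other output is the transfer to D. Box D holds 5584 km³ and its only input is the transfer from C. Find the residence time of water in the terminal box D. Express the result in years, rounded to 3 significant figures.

0.216 yr

Box A: F(A→B) = (12260 + 29980) − 10120 = 32120 km³/yr.
Box B: F(B→C) = (32120 + 5668) − 6255 = 31533 km³/yr.
Box C: F(C→D) = (31533 + 13660) − 19370 = 25823 km³/yr.
Box D throughput = its input = 25823 km³/yr; τ = 5584 / 25823 = 0.2162 yr.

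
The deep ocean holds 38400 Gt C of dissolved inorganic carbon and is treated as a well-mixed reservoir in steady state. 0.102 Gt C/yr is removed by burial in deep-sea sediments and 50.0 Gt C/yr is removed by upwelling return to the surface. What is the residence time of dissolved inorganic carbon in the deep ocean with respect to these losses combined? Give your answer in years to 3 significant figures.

Total removal = 0.1020 + 50.00 = 50.102 Gt C/yr.
τ = M / ΣF_out = 38400 / 50.102 = 766.4 yr.

766 yr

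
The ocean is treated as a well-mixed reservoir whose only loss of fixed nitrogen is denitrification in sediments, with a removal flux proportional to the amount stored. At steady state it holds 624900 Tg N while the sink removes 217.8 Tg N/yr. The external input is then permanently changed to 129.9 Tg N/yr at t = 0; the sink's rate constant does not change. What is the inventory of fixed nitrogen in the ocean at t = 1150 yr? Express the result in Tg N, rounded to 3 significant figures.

542000 Tg N

Residence time τ = M₀/F₀ = 2869 yr. The eventual steady state is M_∞ = M₀·(F₁/F₀) = 624900 × 129.9/217.8 = 372700 Tg N.
The anomaly ΔM(t) = M(t) − M_∞ decays as ΔM₀·e^(−t/τ) with ΔM₀ = 624900 − 372700 = 252200 Tg N.
At t = 1150 yr, e^(−t/τ) = e^(−0.4008) = 0.6698, so ΔM = 168900 Tg N and M = 372700 + 168900 = 541620 Tg N.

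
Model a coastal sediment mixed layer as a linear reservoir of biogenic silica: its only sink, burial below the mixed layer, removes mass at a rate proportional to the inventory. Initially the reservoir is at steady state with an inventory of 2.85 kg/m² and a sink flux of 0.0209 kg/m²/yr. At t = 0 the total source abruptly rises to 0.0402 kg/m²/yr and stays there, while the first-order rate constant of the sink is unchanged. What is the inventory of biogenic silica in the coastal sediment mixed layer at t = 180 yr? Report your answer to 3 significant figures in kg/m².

τ = M₀/F₀ = 2.85/0.0209 = 136.4 yr; rate constant k = 1/τ.
New steady state M_∞ = F₁/k = F₁·τ = 0.0402 × 136.4 = 5.4818 kg/m².
M(t) = M_∞ + (M₀ − M_∞)·e^(−t/τ); t/τ = 180/136.4 = 1.320, so e^(−t/τ) = 0.2671.
M(t) = 5.4818 − 2.632 × 0.2671 = 4.7788 kg/m².

4.78 kg/m²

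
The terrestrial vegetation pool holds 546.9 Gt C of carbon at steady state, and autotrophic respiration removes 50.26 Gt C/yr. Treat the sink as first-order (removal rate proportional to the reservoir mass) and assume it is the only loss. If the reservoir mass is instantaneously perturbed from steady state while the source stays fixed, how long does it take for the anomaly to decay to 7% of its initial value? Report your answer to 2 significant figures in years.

For a linear reservoir the anomaly decays as exp(−t/τ) with τ = M/F = 546.9/50.26 = 10.88 yr.
exp(−t/τ) = 0.07 ⇒ t = −τ ln(0.07) = 10.88 × 2.659 = 28.94 yr.

29 yr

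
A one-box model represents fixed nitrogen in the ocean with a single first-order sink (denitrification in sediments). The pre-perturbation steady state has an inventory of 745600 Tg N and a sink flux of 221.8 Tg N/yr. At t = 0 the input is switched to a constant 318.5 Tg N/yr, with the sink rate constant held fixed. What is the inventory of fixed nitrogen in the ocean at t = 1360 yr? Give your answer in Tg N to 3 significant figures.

τ = M₀/F₀ = 745600/221.8 = 3362 yr; rate constant k = 1/τ.
New steady state M_∞ = F₁/k = F₁·τ = 318.5 × 3362 = 1.0707×10^6 Tg N.
M(t) = M_∞ + (M₀ − M_∞)·e^(−t/τ); t/τ = 1360/3362 = 0.4046, so e^(−t/τ) = 0.6673.
M(t) = 1.0707×10^6 − 325100 × 0.6673 = 853760 Tg N.

854000 Tg N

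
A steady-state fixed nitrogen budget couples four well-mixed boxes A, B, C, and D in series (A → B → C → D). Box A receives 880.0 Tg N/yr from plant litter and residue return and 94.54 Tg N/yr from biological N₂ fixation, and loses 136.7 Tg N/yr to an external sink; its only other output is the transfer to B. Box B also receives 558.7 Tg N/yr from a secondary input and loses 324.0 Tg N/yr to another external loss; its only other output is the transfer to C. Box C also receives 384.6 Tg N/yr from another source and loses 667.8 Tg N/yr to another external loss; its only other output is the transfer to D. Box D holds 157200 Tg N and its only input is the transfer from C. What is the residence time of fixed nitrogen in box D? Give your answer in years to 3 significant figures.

199 yr

Box A: F(A→B) = (880.0 + 94.54) − 136.7 = 837.84 Tg N/yr.
Box B: F(B→C) = (837.84 + 558.7) − 324.0 = 1072.5 Tg N/yr.
Box C: F(C→D) = (1072.5 + 384.6) − 667.8 = 789.34 Tg N/yr.
Box D throughput = its input = 789.34 Tg N/yr; τ = 157200 / 789.34 = 199.2 yr.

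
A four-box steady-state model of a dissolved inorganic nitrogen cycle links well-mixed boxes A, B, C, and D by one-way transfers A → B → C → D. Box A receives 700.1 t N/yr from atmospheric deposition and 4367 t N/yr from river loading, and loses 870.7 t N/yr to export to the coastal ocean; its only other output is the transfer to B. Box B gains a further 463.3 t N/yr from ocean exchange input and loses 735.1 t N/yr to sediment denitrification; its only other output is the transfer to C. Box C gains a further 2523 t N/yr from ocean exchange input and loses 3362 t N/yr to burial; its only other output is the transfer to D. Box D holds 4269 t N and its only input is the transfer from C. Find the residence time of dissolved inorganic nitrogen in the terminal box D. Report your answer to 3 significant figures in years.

Box A: F(A→B) = (700.1 + 4367) − 870.7 = 4196.4 t N/yr.
Box B: F(B→C) = (4196.4 + 463.3) − 735.1 = 3924.6 t N/yr.
Box C: F(C→D) = (3924.6 + 2523) − 3362 = 3085.6 t N/yr.
Box D throughput = its input = 3085.6 t N/yr; τ = 4269 / 3085.6 = 1.384 yr.

1.38 yr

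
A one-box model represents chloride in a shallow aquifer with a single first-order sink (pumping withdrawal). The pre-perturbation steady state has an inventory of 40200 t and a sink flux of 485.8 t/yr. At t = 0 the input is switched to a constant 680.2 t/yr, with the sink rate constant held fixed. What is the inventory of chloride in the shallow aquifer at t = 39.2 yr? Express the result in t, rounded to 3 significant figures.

46300 t

The sink rate constant is k = F₀/M₀ = 485.8/40200 = 0.01208 yr⁻¹.
Solving dM/dt = F₁ − kM with M(0) = M₀ gives M(t) = F₁/k + (M₀ − F₁/k)·e^(−kt).
F₁/k = 680.2/0.01208 = 56287 t; kt = 0.01208 × 39.2 = 0.4737, e^(−kt) = 0.6227.
M(39.2) = 56287 + (40200 − 56287) × 0.6227 = 56287 − 10020 = 46270 t.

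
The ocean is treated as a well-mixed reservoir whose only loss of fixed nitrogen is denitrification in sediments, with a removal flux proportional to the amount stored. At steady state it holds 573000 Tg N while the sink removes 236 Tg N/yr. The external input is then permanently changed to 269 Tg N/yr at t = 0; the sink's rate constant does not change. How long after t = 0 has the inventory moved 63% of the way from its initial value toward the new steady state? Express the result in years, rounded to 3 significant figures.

τ = M₀/F₀ = 573000/236 = 2428 yr.
The remaining gap fraction is e^(−t/τ); 63% covered ⇒ e^(−t/τ) = 0.370.
t = −τ ln(0.370) = 2428 × 0.9943 = 2414 yr.

2410 yr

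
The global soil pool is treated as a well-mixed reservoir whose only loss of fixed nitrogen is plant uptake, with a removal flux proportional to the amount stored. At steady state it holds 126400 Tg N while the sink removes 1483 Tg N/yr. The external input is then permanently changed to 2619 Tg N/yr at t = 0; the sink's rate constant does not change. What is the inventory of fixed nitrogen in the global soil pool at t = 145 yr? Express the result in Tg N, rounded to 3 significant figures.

τ = M₀/F₀ = 126400/1483 = 85.23 yr; rate constant k = 1/τ.
New steady state M_∞ = F₁/k = F₁·τ = 2619 × 85.23 = 223220 Tg N.
M(t) = M_∞ + (M₀ − M_∞)·e^(−t/τ); t/τ = 145/85.23 = 1.701, so e^(−t/τ) = 0.1825.
M(t) = 223220 − 96820 × 0.1825 = 205560 Tg N.

206000 Tg N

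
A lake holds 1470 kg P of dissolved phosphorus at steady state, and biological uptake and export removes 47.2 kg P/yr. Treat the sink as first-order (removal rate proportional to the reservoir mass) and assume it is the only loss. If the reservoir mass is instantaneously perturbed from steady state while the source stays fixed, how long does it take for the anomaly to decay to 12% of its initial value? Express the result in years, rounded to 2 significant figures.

For a linear reservoir the anomaly decays as exp(−t/τ) with τ = M/F = 1470/47.2 = 31.14 yr.
exp(−t/τ) = 0.12 ⇒ t = −τ ln(0.12) = 31.14 × 2.120 = 66.03 yr.

66 yr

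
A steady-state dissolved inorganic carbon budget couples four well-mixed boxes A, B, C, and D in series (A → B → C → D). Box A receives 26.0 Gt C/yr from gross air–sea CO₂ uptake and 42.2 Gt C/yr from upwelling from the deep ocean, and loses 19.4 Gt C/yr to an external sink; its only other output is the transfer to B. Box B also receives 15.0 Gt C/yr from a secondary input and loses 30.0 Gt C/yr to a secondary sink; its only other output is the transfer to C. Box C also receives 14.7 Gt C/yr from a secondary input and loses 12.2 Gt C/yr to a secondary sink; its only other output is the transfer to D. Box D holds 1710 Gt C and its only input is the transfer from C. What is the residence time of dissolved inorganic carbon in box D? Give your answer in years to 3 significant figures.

47.1 yr

Box A: F(A→B) = (26.0 + 42.2) − 19.4 = 48.800 Gt C/yr.
Box B: F(B→C) = (48.800 + 15.0) − 30.0 = 33.800 Gt C/yr.
Box C: F(C→D) = (33.800 + 14.7) − 12.2 = 36.300 Gt C/yr.
Box D throughput = its input = 36.300 Gt C/yr; τ = 1710 / 36.300 = 47.11 yr.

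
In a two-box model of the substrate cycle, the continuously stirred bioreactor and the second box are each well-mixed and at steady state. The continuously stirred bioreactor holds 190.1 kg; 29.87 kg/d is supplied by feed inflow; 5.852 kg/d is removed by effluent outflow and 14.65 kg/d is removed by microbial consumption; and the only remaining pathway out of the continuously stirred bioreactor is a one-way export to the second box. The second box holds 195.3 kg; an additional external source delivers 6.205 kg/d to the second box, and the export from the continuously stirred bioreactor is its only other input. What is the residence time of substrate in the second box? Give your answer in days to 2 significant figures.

13 d

Balance the continuously stirred bioreactor: ΣF_in = 29.870 kg/d.
Export to the second box = ΣF_in − (5.852 + 14.65) = 9.3680 kg/d.
Total input to the second box = 9.3680 + 6.205 = 15.573 kg/d; at steady state this equals its total output.
τ = M / F = 195.3 / 15.573 = 12.54 d.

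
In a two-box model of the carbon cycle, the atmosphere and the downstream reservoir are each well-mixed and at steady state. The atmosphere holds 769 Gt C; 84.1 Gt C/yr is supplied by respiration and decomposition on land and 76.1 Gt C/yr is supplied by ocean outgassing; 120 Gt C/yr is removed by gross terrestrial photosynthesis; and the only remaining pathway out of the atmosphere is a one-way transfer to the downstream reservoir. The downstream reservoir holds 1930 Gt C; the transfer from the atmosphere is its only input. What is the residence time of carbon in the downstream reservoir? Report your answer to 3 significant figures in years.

Balance the atmosphere: ΣF_in = 84.1 + 76.1 = 160.20 Gt C/yr.
Transfer to the downstream reservoir = ΣF_in − (120) = 40.200 Gt C/yr.
At steady state the output of the downstream reservoir equals its input, 40.200 Gt C/yr.
τ = M / F = 1930 / 40.200 = 48.01 yr.

48.0 yr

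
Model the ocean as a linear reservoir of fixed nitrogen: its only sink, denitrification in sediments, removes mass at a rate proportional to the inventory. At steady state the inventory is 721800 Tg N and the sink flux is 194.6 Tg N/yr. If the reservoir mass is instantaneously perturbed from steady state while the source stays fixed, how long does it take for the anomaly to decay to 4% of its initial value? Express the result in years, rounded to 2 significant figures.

12000 yr

For a linear reservoir the anomaly decays as exp(−t/τ) with τ = M/F = 721800/194.6 = 3709 yr.
exp(−t/τ) = 0.04 ⇒ t = −τ ln(0.04) = 3709 × 3.219 = 11940 yr.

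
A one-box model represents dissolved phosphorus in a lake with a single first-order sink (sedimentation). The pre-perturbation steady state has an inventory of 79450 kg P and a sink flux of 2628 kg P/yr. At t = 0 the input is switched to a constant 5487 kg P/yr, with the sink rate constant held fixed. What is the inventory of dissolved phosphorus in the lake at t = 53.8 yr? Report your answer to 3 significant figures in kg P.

Residence time τ = M₀/F₀ = 30.23 yr. The eventual steady state is M_∞ = M₀·(F₁/F₀) = 79450 × 5487/2628 = 165880 kg P.
The anomaly ΔM(t) = M(t) − M_∞ decays as ΔM₀·e^(−t/τ) with ΔM₀ = 79450 − 165880 = −86430 kg P.
At t = 53.8 yr, e^(−t/τ) = e^(−1.780) = 0.1687, so ΔM = −14580 kg P and M = 165880 − 14580 = 151300 kg P.

151000 kg P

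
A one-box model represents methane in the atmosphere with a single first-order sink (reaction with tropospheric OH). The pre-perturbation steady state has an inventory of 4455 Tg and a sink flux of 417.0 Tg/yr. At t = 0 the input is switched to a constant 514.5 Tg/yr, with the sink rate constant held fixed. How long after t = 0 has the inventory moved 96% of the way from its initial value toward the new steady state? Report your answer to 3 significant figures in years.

τ = M₀/F₀ = 4455/417.0 = 10.68 yr.
The remaining gap fraction is e^(−t/τ); 96% covered ⇒ e^(−t/τ) = 0.0400.
t = −τ ln(0.0400) = 10.68 × 3.219 = 34.39 yr.

34.4 yr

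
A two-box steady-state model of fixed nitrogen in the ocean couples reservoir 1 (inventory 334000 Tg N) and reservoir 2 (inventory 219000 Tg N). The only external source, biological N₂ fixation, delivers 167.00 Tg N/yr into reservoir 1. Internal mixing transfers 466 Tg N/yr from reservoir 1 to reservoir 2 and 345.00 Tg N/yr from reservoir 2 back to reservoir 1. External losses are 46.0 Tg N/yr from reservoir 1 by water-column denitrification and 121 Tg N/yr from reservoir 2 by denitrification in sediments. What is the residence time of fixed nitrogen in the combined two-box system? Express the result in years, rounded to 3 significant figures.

3310 yr

Residence time in the combined system uses the total inventory and the total *external* removal — internal exchanges between the two boxes cancel.
M_total = 334000 + 219000 = 553000 Tg N.
ΣF_external_out = 46.0 + 121 = 167.00 Tg N/yr.
τ = M_total / ΣF_ext = 553000 / 167.00 = 3311 yr.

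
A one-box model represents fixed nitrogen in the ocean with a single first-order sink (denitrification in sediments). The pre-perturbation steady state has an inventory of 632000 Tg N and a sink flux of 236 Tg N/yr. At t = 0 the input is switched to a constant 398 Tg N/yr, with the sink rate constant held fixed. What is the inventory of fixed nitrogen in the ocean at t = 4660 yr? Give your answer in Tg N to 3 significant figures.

Residence time τ = M₀/F₀ = 2678 yr. The eventual steady state is M_∞ = M₀·(F₁/F₀) = 632000 × 398/236 = 1.0658×10^6 Tg N.
The anomaly ΔM(t) = M(t) − M_∞ decays as ΔM₀·e^(−t/τ) with ΔM₀ = 632000 − 1.0658×10^6 = −433800 Tg N.
At t = 4660 yr, e^(−t/τ) = e^(−1.740) = 0.1755, so ΔM = −76140 Tg N and M = 1.0658×10^6 − 76140 = 989690 Tg N.

990000 Tg N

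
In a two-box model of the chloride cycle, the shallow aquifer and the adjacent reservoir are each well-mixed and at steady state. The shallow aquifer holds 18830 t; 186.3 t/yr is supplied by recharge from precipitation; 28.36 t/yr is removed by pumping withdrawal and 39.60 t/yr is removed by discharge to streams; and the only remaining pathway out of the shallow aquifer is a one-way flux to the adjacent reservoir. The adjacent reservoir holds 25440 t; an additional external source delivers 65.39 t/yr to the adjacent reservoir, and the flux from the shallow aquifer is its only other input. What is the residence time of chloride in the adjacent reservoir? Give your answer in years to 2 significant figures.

140 yr

Balance the shallow aquifer: ΣF_in = 186.30 t/yr.
Flux to the adjacent reservoir = ΣF_in − (28.36 + 39.60) = 118.34 t/yr.
Total input to the adjacent reservoir = 118.34 + 65.39 = 183.73 t/yr; at steady state this equals its total output.
τ = M / F = 25440 / 183.73 = 138.5 yr.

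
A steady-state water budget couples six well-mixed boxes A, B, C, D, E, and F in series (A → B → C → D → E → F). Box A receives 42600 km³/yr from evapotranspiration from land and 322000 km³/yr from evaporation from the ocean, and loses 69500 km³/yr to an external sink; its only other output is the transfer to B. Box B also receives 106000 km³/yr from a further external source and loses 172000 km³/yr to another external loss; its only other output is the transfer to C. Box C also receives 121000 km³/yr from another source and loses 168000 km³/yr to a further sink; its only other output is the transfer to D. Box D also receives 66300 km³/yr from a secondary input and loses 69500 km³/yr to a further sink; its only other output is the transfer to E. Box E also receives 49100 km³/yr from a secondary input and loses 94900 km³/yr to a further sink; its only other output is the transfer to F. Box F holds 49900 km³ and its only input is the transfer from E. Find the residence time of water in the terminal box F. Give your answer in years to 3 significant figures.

Box A: F(A→B) = (42600 + 322000) − 69500 = 295100 km³/yr.
Box B: F(B→C) = (295100 + 106000) − 172000 = 229100 km³/yr.
Box C: F(C→D) = (229100 + 121000) − 168000 = 182100 km³/yr.
Box D: F(D→E) = (182100 + 66300) − 69500 = 178900 km³/yr.
Box E: F(E→F) = (178900 + 49100) − 94900 = 133100 km³/yr.
Box F throughput = its input = 133100 km³/yr; τ = 49900 / 133100 = 0.3749 yr.

0.375 yr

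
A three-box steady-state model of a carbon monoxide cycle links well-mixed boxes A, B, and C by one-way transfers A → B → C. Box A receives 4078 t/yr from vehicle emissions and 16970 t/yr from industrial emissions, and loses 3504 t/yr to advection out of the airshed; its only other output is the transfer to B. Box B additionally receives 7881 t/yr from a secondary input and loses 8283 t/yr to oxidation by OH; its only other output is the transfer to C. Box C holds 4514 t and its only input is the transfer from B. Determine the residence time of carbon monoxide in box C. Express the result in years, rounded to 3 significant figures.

Box A: F(A→B) = (4078 + 16970) − 3504 = 17544 t/yr.
Box B: F(B→C) = (17544 + 7881) − 8283 = 17142 t/yr.
Box C throughput = its input = 17142 t/yr; τ = 4514 / 17142 = 0.2633 yr.

0.263 yr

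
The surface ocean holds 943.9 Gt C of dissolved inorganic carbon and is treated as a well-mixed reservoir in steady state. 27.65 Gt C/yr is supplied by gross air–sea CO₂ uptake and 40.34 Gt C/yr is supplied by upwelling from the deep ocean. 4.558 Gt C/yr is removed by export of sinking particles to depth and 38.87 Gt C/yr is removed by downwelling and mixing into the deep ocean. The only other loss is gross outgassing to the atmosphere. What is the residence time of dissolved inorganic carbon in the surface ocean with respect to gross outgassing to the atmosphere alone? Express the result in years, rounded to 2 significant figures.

38 yr

At steady state ΣF_in = ΣF_out.
ΣF_in = 27.65 + 40.34 = 67.990 Gt C/yr.
Gross outgassing to the atmosphere flux = ΣF_in − (4.558 + 38.87) = 67.990 − 43.43 = 24.56 Gt C/yr.
τ = M / F = 943.9 / 24.56 = 38.43 yr.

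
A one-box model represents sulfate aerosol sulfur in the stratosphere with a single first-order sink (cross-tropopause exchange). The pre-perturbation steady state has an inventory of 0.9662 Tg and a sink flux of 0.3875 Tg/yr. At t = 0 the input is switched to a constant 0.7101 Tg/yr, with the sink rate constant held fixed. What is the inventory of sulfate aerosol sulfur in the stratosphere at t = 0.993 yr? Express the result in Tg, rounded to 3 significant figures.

The sink rate constant is k = F₀/M₀ = 0.3875/0.9662 = 0.4011 yr⁻¹.
Solving dM/dt = F₁ − kM with M(0) = M₀ gives M(t) = F₁/k + (M₀ − F₁/k)·e^(−kt).
F₁/k = 0.7101/0.4011 = 1.7706 Tg; kt = 0.4011 × 0.993 = 0.3982, e^(−kt) = 0.6715.
M(0.993) = 1.7706 + (0.9662 − 1.7706) × 0.6715 = 1.7706 − 0.5401 = 1.2304 Tg.

1.23 Tg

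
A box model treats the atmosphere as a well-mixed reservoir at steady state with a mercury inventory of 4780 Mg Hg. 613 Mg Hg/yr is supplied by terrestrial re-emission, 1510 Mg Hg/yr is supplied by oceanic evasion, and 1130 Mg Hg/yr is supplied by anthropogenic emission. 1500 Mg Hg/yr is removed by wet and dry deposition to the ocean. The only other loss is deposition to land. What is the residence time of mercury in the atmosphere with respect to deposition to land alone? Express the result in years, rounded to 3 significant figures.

At steady state ΣF_in = ΣF_out.
ΣF_in = 613 + 1510 + 1130 = 3253.0 Mg Hg/yr.
Deposition to land flux = ΣF_in − (1500) = 3253.0 − 1500 = 1753 Mg Hg/yr.
τ = M / F = 4780 / 1753 = 2.727 yr.

2.73 yr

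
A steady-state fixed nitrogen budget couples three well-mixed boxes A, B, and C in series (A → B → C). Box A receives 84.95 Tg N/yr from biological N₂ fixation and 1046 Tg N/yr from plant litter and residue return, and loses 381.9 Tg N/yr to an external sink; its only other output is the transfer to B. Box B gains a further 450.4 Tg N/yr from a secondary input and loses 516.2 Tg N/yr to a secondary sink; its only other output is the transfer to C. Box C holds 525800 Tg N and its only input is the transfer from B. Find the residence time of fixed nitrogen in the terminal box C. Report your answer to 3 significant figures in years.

770 yr

Box A: F(A→B) = (84.95 + 1046) − 381.9 = 749.05 Tg N/yr.
Box B: F(B→C) = (749.05 + 450.4) − 516.2 = 683.25 Tg N/yr.
Box C throughput = its input = 683.25 Tg N/yr; τ = 525800 / 683.25 = 769.6 yr.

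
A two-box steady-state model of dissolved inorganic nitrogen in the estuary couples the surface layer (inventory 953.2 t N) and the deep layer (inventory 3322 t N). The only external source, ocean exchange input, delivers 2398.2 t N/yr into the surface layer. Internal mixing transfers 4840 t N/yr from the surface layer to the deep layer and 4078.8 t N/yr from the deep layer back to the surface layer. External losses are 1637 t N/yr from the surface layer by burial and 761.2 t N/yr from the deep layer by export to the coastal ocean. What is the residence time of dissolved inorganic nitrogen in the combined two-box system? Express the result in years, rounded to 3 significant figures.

Residence time in the combined system uses the total inventory and the total *external* removal — internal exchanges between the two boxes cancel.
M_total = 953.2 + 3322 = 4275.2 t N.
ΣF_external_out = 1637 + 761.2 = 2398.2 t N/yr.
τ = M_total / ΣF_ext = 4275.2 / 2398.2 = 1.783 yr.

1.78 yr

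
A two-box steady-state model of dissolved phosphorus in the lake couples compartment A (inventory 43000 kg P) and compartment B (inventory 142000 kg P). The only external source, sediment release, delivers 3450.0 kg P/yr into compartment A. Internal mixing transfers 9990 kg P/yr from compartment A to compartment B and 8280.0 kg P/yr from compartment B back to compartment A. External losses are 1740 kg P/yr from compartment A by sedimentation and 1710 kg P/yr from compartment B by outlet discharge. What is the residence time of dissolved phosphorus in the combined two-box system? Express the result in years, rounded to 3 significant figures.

53.6 yr

For the system as a whole, the A↔B exchange is internal and contributes nothing to the throughput; only the external sinks remove mass.
M_total = 43000 + 142000 = 185000 kg P.
ΣF_external_out = 1740 + 1710 = 3450.0 kg P/yr.
τ = M_total / ΣF_ext = 185000 / 3450.0 = 53.62 yr.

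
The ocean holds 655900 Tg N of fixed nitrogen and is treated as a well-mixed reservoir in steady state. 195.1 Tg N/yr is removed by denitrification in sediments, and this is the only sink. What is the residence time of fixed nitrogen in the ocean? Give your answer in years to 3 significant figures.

τ = M / F = 655900 / 195.1 = 3362 yr.

3360 yr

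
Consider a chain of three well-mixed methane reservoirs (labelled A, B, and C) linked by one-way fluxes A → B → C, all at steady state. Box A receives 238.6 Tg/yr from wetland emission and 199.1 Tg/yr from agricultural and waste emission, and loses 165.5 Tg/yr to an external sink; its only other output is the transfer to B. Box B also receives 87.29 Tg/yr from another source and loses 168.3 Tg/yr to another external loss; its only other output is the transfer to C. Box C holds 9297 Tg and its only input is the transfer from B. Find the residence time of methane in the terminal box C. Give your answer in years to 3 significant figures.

48.6 yr

Box A: F(A→B) = (238.6 + 199.1) − 165.5 = 272.20 Tg/yr.
Box B: F(B→C) = (272.20 + 87.29) − 168.3 = 191.19 Tg/yr.
Box C throughput = its input = 191.19 Tg/yr; τ = 9297 / 191.19 = 48.63 yr.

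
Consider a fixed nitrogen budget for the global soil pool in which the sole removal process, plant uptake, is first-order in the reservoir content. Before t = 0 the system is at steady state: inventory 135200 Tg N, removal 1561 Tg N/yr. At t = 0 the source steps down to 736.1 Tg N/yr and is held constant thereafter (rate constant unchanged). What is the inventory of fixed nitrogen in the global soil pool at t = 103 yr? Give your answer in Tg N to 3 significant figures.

τ = M₀/F₀ = 135200/1561 = 86.61 yr; rate constant k = 1/τ.
New steady state M_∞ = F₁/k = F₁·τ = 736.1 × 86.61 = 63754 Tg N.
M(t) = M_∞ + (M₀ − M_∞)·e^(−t/τ); t/τ = 103/86.61 = 1.189, so e^(−t/τ) = 0.3045.
M(t) = 63754 + 71450 × 0.3045 = 85507 Tg N.

85500 Tg N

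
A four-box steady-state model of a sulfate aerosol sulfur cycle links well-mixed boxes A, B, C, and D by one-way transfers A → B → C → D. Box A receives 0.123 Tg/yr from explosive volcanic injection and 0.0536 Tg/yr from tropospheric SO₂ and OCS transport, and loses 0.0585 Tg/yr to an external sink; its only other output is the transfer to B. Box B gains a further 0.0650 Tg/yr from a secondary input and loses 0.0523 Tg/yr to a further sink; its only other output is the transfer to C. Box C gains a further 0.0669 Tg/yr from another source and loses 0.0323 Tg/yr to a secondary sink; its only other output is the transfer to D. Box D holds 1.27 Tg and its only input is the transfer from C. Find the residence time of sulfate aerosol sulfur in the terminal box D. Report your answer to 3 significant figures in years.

Box A: F(A→B) = (0.123 + 0.0536) − 0.0585 = 0.11810 Tg/yr.
Box B: F(B→C) = (0.11810 + 0.0650) − 0.0523 = 0.13080 Tg/yr.
Box C: F(C→D) = (0.13080 + 0.0669) − 0.0323 = 0.16540 Tg/yr.
Box D throughput = its input = 0.16540 Tg/yr; τ = 1.27 / 0.16540 = 7.678 yr.

7.68 yr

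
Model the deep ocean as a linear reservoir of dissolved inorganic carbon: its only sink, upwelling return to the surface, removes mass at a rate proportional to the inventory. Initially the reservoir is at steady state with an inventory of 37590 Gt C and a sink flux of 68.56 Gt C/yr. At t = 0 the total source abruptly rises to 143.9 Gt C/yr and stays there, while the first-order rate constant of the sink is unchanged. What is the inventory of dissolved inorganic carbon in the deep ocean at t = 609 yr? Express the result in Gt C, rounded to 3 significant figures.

65300 Gt C

Residence time τ = M₀/F₀ = 548.3 yr. The eventual steady state is M_∞ = M₀·(F₁/F₀) = 37590 × 143.9/68.56 = 78897 Gt C.
The anomaly ΔM(t) = M(t) − M_∞ decays as ΔM₀·e^(−t/τ) with ΔM₀ = 37590 − 78897 = −41310 Gt C.
At t = 609 yr, e^(−t/τ) = e^(−1.111) = 0.3293, so ΔM = −13600 Gt C and M = 78897 − 13600 = 65294 Gt C.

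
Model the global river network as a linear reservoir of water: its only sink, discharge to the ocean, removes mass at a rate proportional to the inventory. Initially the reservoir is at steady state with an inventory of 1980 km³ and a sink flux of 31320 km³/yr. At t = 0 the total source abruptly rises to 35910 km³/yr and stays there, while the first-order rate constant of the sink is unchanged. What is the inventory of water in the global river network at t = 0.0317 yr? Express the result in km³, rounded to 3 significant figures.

2090 km³

τ = M₀/F₀ = 1980/31320 = 0.06322 yr; rate constant k = 1/τ.
New steady state M_∞ = F₁/k = F₁·τ = 35910 × 0.06322 = 2270.2 km³.
M(t) = M_∞ + (M₀ − M_∞)·e^(−t/τ); t/τ = 0.0317/0.06322 = 0.5014, so e^(−t/τ) = 0.6057.
M(t) = 2270.2 − 290.2 × 0.6057 = 2094.4 km³.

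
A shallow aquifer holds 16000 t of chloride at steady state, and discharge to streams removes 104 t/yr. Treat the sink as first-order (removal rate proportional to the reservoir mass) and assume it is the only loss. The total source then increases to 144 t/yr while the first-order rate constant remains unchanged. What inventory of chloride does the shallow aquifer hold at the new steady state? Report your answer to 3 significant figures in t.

Rate constant k = F/M = 104 / 16000 = 0.006500 yr⁻¹.
At the new steady state, source = k·M_new ⇒ M_new = 144 / 0.006500 = 22150 t.
(Equivalently M_new = M × F_new/F_old = 16000 × 144/104.)

22200 t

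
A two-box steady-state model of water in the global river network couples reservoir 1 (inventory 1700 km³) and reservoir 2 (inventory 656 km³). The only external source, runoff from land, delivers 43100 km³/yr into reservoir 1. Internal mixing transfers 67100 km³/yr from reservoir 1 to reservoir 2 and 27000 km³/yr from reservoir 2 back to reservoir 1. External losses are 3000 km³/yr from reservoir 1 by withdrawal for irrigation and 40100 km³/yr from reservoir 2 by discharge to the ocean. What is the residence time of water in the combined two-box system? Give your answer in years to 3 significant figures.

0.0547 yr

For the system as a whole, the A↔B exchange is internal and contributes nothing to the throughput; only the external sinks remove mass.
M_total = 1700 + 656 = 2356.0 km³.
ΣF_external_out = 3000 + 40100 = 43100 km³/yr.
τ = M_total / ΣF_ext = 2356.0 / 43100 = 0.05466 yr.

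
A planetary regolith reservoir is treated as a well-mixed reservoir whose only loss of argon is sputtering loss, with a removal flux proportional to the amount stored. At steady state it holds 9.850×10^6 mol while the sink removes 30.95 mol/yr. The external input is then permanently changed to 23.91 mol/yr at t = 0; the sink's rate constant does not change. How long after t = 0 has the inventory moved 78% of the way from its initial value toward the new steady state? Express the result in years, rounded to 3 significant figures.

τ = M₀/F₀ = 9.850×10^6/30.95 = 318300 yr.
The remaining gap fraction is e^(−t/τ); 78% covered ⇒ e^(−t/τ) = 0.220.
t = −τ ln(0.220) = 318300 × 1.514 = 481900 yr.

482000 yr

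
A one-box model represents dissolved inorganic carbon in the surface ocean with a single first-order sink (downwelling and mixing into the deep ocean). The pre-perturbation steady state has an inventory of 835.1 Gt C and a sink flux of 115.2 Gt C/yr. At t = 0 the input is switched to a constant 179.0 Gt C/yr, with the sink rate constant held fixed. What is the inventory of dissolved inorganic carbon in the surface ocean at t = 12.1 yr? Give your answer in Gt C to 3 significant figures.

τ = M₀/F₀ = 835.1/115.2 = 7.249 yr; rate constant k = 1/τ.
New steady state M_∞ = F₁/k = F₁·τ = 179.0 × 7.249 = 1297.6 Gt C.
M(t) = M_∞ + (M₀ − M_∞)·e^(−t/τ); t/τ = 12.1/7.249 = 1.669, so e^(−t/τ) = 0.1884.
M(t) = 1297.6 − 462.5 × 0.1884 = 1210.5 Gt C.

1210 Gt C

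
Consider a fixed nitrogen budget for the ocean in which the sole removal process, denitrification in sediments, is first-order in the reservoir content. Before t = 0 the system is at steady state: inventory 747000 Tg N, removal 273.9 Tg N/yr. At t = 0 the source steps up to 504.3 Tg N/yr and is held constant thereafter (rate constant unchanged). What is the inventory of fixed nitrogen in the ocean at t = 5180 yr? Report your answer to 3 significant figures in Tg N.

The sink rate constant is k = F₀/M₀ = 273.9/747000 = 0.0003667 yr⁻¹.
Solving dM/dt = F₁ − kM with M(0) = M₀ gives M(t) = F₁/k + (M₀ − F₁/k)·e^(−kt).
F₁/k = 504.3/0.0003667 = 1.3754×10^6 Tg N; kt = 0.0003667 × 5180 = 1.899, e^(−kt) = 0.1497.
M(5180) = 1.3754×10^6 + (747000 − 1.3754×10^6) × 0.1497 = 1.3754×10^6 − 94050 = 1.2813×10^6 Tg N.

1.28×10^6 Tg N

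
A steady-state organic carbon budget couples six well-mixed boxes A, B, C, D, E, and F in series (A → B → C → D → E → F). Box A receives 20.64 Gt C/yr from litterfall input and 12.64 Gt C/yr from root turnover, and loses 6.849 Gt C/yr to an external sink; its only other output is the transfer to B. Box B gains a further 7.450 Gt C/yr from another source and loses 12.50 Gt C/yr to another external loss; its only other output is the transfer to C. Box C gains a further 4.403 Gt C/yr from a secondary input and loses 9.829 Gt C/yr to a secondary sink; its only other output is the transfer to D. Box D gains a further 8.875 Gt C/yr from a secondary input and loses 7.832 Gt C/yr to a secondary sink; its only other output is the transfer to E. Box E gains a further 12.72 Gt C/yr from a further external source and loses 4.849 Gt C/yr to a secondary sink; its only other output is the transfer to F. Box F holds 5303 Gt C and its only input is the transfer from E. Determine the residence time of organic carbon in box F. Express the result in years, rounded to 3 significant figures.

213 yr

Box A: F(A→B) = (20.64 + 12.64) − 6.849 = 26.431 Gt C/yr.
Box B: F(B→C) = (26.431 + 7.450) − 12.50 = 21.381 Gt C/yr.
Box C: F(C→D) = (21.381 + 4.403) − 9.829 = 15.955 Gt C/yr.
Box D: F(D→E) = (15.955 + 8.875) − 7.832 = 16.998 Gt C/yr.
Box E: F(E→F) = (16.998 + 12.72) − 4.849 = 24.869 Gt C/yr.
Box F throughput = its input = 24.869 Gt C/yr; τ = 5303 / 24.869 = 213.2 yr.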